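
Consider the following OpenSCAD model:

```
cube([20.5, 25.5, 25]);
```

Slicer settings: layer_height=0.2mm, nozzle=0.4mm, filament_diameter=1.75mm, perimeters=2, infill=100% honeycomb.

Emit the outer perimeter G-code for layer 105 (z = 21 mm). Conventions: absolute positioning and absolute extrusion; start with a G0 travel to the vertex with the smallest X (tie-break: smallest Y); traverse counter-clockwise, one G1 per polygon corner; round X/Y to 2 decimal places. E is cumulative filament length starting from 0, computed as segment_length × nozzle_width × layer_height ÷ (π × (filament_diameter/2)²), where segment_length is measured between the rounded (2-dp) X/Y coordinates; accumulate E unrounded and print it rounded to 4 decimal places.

G0 X0.00 Y0.00 Z21.00
G1 X20.50 Y0.00 E0.6818
G1 X20.50 Y25.50 E1.5300
G1 X0.00 Y25.50 E2.2118
G1 X0.00 Y0.00 E3.0599

At z = 21 mm: the 20.5×25.5 cube contributes its full rectangle. The outline is a single polygon with 4 vertices. Extrusion per mm of travel: 0.4 × 0.2 / (π × 0.875²) = 0.033260. Accumulating E over each segment gives final E = 3.0599.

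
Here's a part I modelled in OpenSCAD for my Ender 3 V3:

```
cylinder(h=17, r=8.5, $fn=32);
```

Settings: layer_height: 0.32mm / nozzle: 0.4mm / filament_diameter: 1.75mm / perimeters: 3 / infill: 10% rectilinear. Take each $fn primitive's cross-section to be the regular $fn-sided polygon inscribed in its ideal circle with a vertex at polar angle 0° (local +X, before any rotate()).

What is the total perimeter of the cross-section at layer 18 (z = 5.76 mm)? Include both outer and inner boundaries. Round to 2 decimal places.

53.32 mm

At z = 5.76 mm: the r=8.5 cylinder gives a regular 32-gon of circumradius 8.5 (constant along its height) (perimeter = 2·32·8.500·sin(180°/32) = 53.32 mm). Overall, the cross-section is a single solid region. Total boundary length (outer) = 53.32 mm.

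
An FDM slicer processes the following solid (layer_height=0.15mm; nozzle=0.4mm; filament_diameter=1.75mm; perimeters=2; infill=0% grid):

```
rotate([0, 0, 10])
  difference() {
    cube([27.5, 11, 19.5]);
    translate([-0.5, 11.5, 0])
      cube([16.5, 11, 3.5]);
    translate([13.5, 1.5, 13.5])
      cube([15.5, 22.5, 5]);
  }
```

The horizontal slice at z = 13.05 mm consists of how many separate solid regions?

1

At z = 13.05 mm: the cube is present — its section is the full 27.5×11 rectangle; the cube at (-0.5, 11.5) is not intersected at this z (z outside [0, 3.5]); the cube at (13.5, 1.5) is absent (z outside [13.5, 18.5]); After the difference (first − rest): none of the subtracted shapes is present at this height, so the 27.5×11 cube is unchanged — 1 connected region; (rotated 10° about Z; rotation is an isometry so areas/perimeters/island counts are preserved). The result has 1 disconnected region.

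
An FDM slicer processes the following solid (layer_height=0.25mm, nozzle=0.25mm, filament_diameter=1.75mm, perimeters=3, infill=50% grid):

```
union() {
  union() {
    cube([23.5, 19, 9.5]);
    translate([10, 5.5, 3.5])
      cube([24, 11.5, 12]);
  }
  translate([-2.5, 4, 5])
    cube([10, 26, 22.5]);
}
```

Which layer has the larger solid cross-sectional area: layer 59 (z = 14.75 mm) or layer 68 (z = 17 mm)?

layer 59 (z = 14.75 mm)

Layer 59 (z = 14.75): the cube is not intersected at this z (z outside [0, 9.5]); the 24×11.5 cube at (10, 5.5) contributes its full rectangle (area 276.00 mm²); Merging all regions: only the 24×11.5 cube at (10, 5.5) is present, so the union is just that shape — area = 276.00 mm²; the cube at (-2.5, 4) is present — its section is the full 10×26 rectangle (area 260.00 mm²); Merging all regions: the 2 present regions are separate (no shared area or edge), so areas and boundary lengths simply add and each stays a separate island — area = 536.00 mm². So its area = 536.00 mm². Layer 68 (z = 17): the cube does not reach this height (z outside [0, 9.5]); the cube at (10, 5.5) does not reach this height (z outside [3.5, 15.5]); Merging all regions: nothing is present at this height; the cube at (-2.5, 4) is present — its section is the full 10×26 rectangle (area 260.00 mm²); Combining (union): only the 10×26 cube at (-2.5, 4) is present, so the union is just that shape — area = 260.00 mm². So its area = 260.00 mm². Layer 59 is larger (536.00 vs 260.00 mm²).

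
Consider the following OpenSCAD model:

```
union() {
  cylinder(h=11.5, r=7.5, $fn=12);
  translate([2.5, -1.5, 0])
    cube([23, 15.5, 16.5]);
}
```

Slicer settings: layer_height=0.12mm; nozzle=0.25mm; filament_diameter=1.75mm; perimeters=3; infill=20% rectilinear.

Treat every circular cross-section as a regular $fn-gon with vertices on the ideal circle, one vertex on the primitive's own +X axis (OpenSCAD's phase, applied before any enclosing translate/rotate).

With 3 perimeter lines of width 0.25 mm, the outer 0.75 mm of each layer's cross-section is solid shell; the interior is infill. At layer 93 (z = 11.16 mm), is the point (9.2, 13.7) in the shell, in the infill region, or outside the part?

shell

At z = 11.16 mm: the r=7.5 cylinder gives a regular 12-gon of circumradius 7.5 (constant along its height); the 23×15.5 cube at (2.5, -1.5) contributes its full rectangle; Merging all regions: the regions partially overlap (shared area 31.47 mm²), so overlapping operands fuse into one piece — 1 connected region. Overall, the cross-section is a single solid region. The nearest boundary edge runs (2.50, 14.00)→(25.50, 14.00); distance from the point to it = 0.30 mm. The point is inside the cross-section, 0.30 mm from the nearest boundary — within the 0.75 mm shell band (3 × 0.25).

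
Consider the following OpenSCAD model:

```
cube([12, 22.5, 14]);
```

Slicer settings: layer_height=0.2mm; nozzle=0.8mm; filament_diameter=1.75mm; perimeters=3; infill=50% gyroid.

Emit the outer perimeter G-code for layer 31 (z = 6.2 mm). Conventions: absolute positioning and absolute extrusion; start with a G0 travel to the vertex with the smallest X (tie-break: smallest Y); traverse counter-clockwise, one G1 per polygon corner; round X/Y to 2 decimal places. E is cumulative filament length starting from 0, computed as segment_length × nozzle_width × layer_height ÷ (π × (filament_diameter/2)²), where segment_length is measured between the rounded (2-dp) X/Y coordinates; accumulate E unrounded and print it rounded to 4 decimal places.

G0 X0.00 Y0.00 Z6.20
G1 X12.00 Y0.00 E0.7982
G1 X12.00 Y22.50 E2.2949
G1 X0.00 Y22.50 E3.0932
G1 X0.00 Y0.00 E4.5899

At z = 6.2 mm: the cube is present — its section is the full 12×22.5 rectangle. The outline is a single polygon with 4 vertices. Extrusion per mm of travel: 0.8 × 0.2 / (π × 0.875²) = 0.066520. Accumulating E over each segment gives final E = 4.5899.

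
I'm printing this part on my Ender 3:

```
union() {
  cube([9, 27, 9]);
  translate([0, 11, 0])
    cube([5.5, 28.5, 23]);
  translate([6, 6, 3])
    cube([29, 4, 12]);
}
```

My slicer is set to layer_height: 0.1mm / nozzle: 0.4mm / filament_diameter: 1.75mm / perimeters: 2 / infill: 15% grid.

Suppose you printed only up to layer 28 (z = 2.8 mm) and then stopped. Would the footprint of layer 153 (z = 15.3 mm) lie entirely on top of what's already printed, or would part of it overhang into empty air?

entirely on top

Compare the two slices. At z = 2.8: the 9×27 cube contributes its full rectangle (area 243.00 mm²); the cube at (0, 11) is present — its section is the full 5.5×28.5 rectangle (area 156.75 mm²); the cube at (6, 6) is not intersected at this z (z outside [3, 15]); Taking the union: the regions partially overlap — summed areas 399.75 mm² minus the doubly-counted overlap 88.00 mm² gives 311.75 mm² — area = 311.75 mm². At z = 15.3: the cube is not intersected at this z (z outside [0, 9]); the cube at (0, 11) (footprint 5.5×28.5) is included at this height (area 156.75 mm²); the cube at (6, 6) is absent (z outside [3, 15]); Taking the union: only the 5.5×28.5 cube at (0, 11) is present, so the union is just that shape — area = 156.75 mm². Checking containment: the cross-section at z = 15.3 is a subset of the cross-section at z = 2.8.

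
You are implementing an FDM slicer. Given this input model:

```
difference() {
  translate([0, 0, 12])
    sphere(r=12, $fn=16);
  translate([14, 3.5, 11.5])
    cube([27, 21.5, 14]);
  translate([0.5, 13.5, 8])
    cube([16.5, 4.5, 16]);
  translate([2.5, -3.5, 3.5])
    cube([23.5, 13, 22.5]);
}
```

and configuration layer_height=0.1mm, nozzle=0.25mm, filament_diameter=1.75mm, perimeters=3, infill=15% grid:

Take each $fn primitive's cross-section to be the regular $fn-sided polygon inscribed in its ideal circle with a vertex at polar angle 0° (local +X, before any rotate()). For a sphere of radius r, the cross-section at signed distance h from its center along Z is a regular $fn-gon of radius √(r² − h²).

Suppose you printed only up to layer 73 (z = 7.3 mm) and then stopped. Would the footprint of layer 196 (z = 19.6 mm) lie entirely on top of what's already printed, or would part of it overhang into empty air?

Compare the two slices. At z = 7.3: the r=12 sphere contributes a regular 16-gon of circumradius √(12²−4.7²) = 11.041 (area = (16/2)·11.041²·sin(360°/16) = 373.22 mm²); the cube at (14, 3.5) is not intersected at this z (z outside [11.5, 25.5]); the cube at (0.5, 13.5) does not reach this height (z outside [8, 24]); the 23.5×13 cube at (2.5, -3.5) contributes its full rectangle (area 305.50 mm²); After the difference (first − rest): starting from the r=12 sphere (373.22 mm²), the 23.5×13 cube at (2.5, -3.5) partially overlaps it — only the 93.13 mm² overlap (of its 305.50 mm²) is removed, clipping the outline — area = 280.10 mm². At z = 19.6: the r=12 sphere contributes a regular 16-gon of circumradius √(12²−7.6²) = 9.287 (area = (16/2)·9.287²·sin(360°/16) = 264.02 mm²); the cube at (14, 3.5) (footprint 27×21.5) is included at this height (area 580.50 mm²); the 16.5×4.5 cube at (0.5, 13.5) contributes its full rectangle (area 74.25 mm²); the 23.5×13 cube at (2.5, -3.5) contributes its full rectangle (area 305.50 mm²); Subtracting the remaining from the first: starting from the r=12 sphere (264.02 mm²), the 27×21.5 cube at (14, 3.5) misses the remaining region (no effect); the 16.5×4.5 cube at (0.5, 13.5) misses the remaining region (no effect); the 23.5×13 cube at (2.5, -3.5) partially overlaps it — only the 65.95 mm² overlap (of its 305.50 mm²) is removed, clipping the outline — area = 198.08 mm². Checking containment: the cross-section at z = 19.6 is a subset of the cross-section at z = 7.3.

entirely on top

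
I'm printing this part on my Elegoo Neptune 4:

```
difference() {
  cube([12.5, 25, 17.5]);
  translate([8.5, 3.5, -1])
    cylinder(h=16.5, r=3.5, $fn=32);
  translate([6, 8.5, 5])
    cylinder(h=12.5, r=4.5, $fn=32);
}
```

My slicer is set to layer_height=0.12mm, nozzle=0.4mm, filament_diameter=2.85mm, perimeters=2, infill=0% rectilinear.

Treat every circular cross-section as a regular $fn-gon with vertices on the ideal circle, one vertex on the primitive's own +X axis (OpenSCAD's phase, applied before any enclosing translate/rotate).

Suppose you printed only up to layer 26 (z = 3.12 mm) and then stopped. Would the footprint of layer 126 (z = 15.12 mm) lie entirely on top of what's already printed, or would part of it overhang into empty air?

Compare the two slices. At z = 3.12: the cube is present — its section is the full 12.5×25 rectangle (area 312.50 mm²); the r=3.5 cylinder at (8.5, 3.5) gives a regular 32-gon of circumradius 3.5 (constant along its height) (area = (32/2)·3.500²·sin(360°/32) = 38.24 mm²); the cylinder at (6, 8.5) is absent (z outside [5, 17.5]); Taking the first minus the rest: starting from the 12.5×25 cube (312.50 mm²), the r=3.5 cylinder at (8.5, 3.5) lies inside it touching the edge (removes its full 38.24 mm²) — area = 274.26 mm². At z = 15.12: the cube is present — its section is the full 12.5×25 rectangle (area 312.50 mm²); the r=3.5 cylinder at (8.5, 3.5) contributes a regular 32-gon of circumradius 3.5 (area = (32/2)·3.500²·sin(360°/32) = 38.24 mm²); the cylinder at (6, 8.5): section is a regular 32-gon, circumradius r=4.5 (area = (32/2)·4.500²·sin(360°/32) = 63.21 mm²); After the difference (first − rest): starting from the 12.5×25 cube (312.50 mm²), the r=3.5 cylinder at (8.5, 3.5) lies inside it touching the edge (removes its full 38.24 mm²); the r=4.5 cylinder at (6, 8.5) partially overlaps it — only the 53.97 mm² overlap (of its 63.21 mm²) is removed, clipping the outline — area = 220.29 mm². Checking containment: the cross-section at z = 15.12 is a subset of the cross-section at z = 3.12.

entirely on top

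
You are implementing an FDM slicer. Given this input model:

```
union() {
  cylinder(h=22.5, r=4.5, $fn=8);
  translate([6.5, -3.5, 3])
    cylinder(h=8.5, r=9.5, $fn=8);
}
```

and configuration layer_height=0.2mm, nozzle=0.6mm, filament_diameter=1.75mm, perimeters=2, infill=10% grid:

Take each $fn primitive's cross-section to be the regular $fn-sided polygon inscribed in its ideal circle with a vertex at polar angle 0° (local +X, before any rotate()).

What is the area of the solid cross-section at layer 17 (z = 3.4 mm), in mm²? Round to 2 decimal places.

272.80 mm²

At z = 3.4 mm: the cylinder: section is a regular 8-gon, circumradius r=4.5 (area = (8/2)·4.500²·sin(360°/8) = 57.28 mm²); the cylinder at (6.5, -3.5): section is a regular 8-gon, circumradius r=9.5 (area = (8/2)·9.500²·sin(360°/8) = 255.27 mm²); Merging all regions: the regions partially overlap — summed areas 312.54 mm² minus the doubly-counted overlap 39.74 mm² gives 272.80 mm² — area = 272.80 mm². Overall, the cross-section is a single solid region. Net area = 272.80 mm².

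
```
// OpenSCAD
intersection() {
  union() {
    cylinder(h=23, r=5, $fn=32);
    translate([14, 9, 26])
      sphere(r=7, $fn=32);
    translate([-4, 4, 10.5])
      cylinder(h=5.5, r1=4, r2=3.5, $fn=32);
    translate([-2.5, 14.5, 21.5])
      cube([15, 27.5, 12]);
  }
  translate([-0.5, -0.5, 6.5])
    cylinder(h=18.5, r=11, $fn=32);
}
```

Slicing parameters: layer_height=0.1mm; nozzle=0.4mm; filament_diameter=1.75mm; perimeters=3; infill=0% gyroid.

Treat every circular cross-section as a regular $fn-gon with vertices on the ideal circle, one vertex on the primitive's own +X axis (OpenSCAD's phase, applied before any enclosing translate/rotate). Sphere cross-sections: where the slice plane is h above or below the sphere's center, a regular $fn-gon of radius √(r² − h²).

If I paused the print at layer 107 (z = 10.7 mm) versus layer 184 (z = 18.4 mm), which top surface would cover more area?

layer 107 (z = 10.7 mm)

Layer 107 (z = 10.7): the r=5 cylinder contributes a regular 32-gon of circumradius 5 (area = (32/2)·5.000²·sin(360°/32) = 78.04 mm²); the sphere at (14, 9) is not intersected at this z (|z−center|=15.300 > r=7); the cone at (-4, 4): at t=0.036 of its height the radius interpolates to r₁+(r₂−r₁)t = 3.982, giving a regular 32-gon of that circumradius (area = (32/2)·3.982²·sin(360°/32) = 49.49 mm²); the cube at (-2.5, 14.5) is not intersected at this z (z outside [21.5, 33.5]); Merging all regions: the regions partially overlap — summed areas 127.53 mm² minus the doubly-counted overlap 15.74 mm² gives 111.79 mm² — area = 111.79 mm²; the cylinder at (-0.5, -0.5): section is a regular 32-gon, circumradius r=11 (area = (32/2)·11.000²·sin(360°/32) = 377.69 mm²); Keeping only the common overlap: that combined region lies inside the r=11 cylinder at (-0.5, -0.5), so it is kept whole — area = 111.79 mm². So its area = 111.79 mm². Layer 184 (z = 18.4): the cylinder: section is a regular 32-gon, circumradius r=5 (area = (32/2)·5.000²·sin(360°/32) = 78.04 mm²); the sphere at (14, 9) is absent (|z−center|=7.600 > r=7); the cone at (-4, 4) is absent (z outside [10.5, 16]); the cube at (-2.5, 14.5) is not intersected at this z (z outside [21.5, 33.5]); Merging all regions: only the r=5 cylinder is present, so the union is just that shape — area = 78.04 mm²; the r=11 cylinder at (-0.5, -0.5) gives a regular 32-gon of circumradius 11 (constant along its height) (area = (32/2)·11.000²·sin(360°/32) = 377.69 mm²); Taking the intersection: that combined region lies inside the r=11 cylinder at (-0.5, -0.5), so it is kept whole — area = 78.04 mm². So its area = 78.04 mm². Layer 107 is larger (111.79 vs 78.04 mm²).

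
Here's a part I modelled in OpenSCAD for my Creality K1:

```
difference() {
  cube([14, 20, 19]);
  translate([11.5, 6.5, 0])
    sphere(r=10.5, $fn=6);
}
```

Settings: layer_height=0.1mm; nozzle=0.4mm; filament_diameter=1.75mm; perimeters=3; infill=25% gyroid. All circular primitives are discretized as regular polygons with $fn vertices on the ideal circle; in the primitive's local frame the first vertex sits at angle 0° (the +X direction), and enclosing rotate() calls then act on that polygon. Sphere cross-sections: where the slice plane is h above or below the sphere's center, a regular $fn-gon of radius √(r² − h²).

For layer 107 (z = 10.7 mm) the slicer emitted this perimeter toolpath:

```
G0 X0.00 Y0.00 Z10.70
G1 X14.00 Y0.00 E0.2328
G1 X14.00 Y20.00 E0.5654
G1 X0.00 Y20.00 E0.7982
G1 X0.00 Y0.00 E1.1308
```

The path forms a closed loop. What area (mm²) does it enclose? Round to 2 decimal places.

Apply the shoelace formula to the sequence of (X, Y) vertices; enclosed area = 280.00 mm².

280.00 mm²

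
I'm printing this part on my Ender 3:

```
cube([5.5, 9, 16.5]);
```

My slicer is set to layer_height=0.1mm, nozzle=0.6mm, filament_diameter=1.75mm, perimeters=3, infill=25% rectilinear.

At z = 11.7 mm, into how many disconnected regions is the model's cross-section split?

1

At z = 11.7 mm: the cube is present — its section is the full 5.5×9 rectangle. The result has 1 disconnected region.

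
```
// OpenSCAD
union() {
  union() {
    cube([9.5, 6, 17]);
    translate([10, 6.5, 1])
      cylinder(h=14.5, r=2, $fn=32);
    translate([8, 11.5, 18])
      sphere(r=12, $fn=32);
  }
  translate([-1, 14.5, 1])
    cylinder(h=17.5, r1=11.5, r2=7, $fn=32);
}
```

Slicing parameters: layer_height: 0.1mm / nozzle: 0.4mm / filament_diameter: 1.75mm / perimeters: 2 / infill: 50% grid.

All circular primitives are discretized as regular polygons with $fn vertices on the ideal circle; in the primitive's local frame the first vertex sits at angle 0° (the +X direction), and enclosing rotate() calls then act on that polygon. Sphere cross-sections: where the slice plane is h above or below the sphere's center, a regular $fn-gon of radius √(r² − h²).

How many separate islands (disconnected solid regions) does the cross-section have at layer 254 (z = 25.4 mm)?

1

At z = 25.4 mm: the cube is not intersected at this z (z outside [0, 17]); the cylinder at (10, 6.5) does not reach this height (z outside [1, 15.5]); the r=12 sphere at (8, 11.5) contributes a regular 32-gon of circumradius √(12²−7.4²) = 9.447; Taking the union: only the r=12 sphere at (8, 11.5) is present, so the union is just that shape — 1 connected region; the cone at (-1, 14.5) is not intersected at this z (z outside [1, 18.5]); Taking the union: only the result so far is present, so the union is just that shape — 1 connected region. Overall, the cross-section is a single solid region. Island count = 1.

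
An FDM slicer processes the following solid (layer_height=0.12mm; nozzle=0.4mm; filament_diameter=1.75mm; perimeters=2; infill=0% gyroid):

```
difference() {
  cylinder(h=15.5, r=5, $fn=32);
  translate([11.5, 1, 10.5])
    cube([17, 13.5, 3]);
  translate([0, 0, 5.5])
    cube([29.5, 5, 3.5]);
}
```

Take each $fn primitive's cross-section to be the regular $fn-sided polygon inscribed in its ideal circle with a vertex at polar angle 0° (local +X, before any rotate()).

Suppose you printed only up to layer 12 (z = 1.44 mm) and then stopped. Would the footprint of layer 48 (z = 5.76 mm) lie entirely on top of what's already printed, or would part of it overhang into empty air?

Compare the two slices. At z = 1.44: the r=5 cylinder gives a regular 32-gon of circumradius 5 (constant along its height) (area = (32/2)·5.000²·sin(360°/32) = 78.04 mm²); the cube at (11.5, 1) is not intersected at this z (z outside [10.5, 13.5]); the cube is absent (z outside [5.5, 9]); Taking the first minus the rest: none of the subtracted shapes is present at this height, so the r=5 cylinder is unchanged — area = 78.04 mm². At z = 5.76: the r=5 cylinder gives a regular 32-gon of circumradius 5 (constant along its height) (area = (32/2)·5.000²·sin(360°/32) = 78.04 mm²); the cube at (11.5, 1) does not reach this height (z outside [10.5, 13.5]); the cube (footprint 29.5×5) is included at this height (area 147.50 mm²); After the difference (first − rest): starting from the r=5 cylinder (78.04 mm²), the 29.5×5 cube partially overlaps it — only the 19.51 mm² overlap (of its 147.50 mm²) is removed, clipping the outline — area = 58.53 mm². Checking containment: the cross-section at z = 5.76 is a subset of the cross-section at z = 1.44.

entirely on top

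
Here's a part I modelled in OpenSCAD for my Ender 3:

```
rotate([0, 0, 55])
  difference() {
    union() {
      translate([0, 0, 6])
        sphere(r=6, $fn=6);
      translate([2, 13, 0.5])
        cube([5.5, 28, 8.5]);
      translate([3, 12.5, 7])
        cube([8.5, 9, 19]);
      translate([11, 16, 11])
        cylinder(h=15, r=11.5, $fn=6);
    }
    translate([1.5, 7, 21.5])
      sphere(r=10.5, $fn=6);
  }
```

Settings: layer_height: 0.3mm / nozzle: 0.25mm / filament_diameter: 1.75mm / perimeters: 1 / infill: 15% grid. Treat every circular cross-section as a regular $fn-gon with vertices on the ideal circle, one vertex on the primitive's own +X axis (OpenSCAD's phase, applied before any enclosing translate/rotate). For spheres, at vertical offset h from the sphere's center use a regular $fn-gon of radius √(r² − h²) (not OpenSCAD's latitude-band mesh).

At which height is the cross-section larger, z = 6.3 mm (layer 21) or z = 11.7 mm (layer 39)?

layer 39 (z = 11.7 mm)

Layer 21 (z = 6.3): the r=6 sphere contributes a regular 6-gon of circumradius √(6²−0.3²) = 5.992 (area = (6/2)·5.992²·sin(360°/6) = 93.30 mm²); the cube at (2, 13) (footprint 5.5×28) is included at this height (area 154.00 mm²); the cube at (3, 12.5) is not intersected at this z (z outside [7, 26]); the cylinder at (11, 16) is not intersected at this z (z outside [11, 26]); Taking the union: the 2 present regions are separate (no shared area or edge), so areas and boundary lengths simply add and each stays a separate island — area = 247.30 mm²; the sphere at (1.5, 7) does not reach this height (|z−center|=15.200 > r=10.5); After the difference (first − rest): none of the subtracted shapes is present at this height, so the result so far is unchanged — area = 247.30 mm²; (rotated 55° about Z; rotation is an isometry so areas/perimeters/island counts are preserved). So its area = 247.30 mm². Layer 39 (z = 11.7): the r=6 sphere slices to a regular 6-gon of circumradius 1.873 (√(r²−h²) with h=5.7 from center) (area = (6/2)·1.873²·sin(360°/6) = 9.12 mm²); the cube at (2, 13) is absent (z outside [0.5, 9]); the 8.5×9 cube at (3, 12.5) contributes its full rectangle (area 76.50 mm²); the r=11.5 cylinder at (11, 16) gives a regular 6-gon of circumradius 11.5 (constant along its height) (area = (6/2)·11.500²·sin(360°/6) = 343.60 mm²); Merging all regions: the regions partially overlap — summed areas 429.21 mm² minus the doubly-counted overlap 76.50 mm² gives 352.71 mm² — area = 352.71 mm²; the r=10.5 sphere at (1.5, 7) slices to a regular 6-gon of circumradius 3.770 (√(r²−h²) with h=9.8 from center) (area = (6/2)·3.770²·sin(360°/6) = 36.92 mm²); After the difference (first − rest): starting from that combined region (352.71 mm²), the r=10.5 sphere at (1.5, 7) partially overlaps it — only the 2.01 mm² overlap (of its 36.92 mm²) is removed, clipping the outline — area = 350.70 mm²; (rotated 55° about Z; rotation is an isometry so areas/perimeters/island counts are preserved). So its area = 350.70 mm². Layer 39 is larger (350.70 vs 247.30 mm²).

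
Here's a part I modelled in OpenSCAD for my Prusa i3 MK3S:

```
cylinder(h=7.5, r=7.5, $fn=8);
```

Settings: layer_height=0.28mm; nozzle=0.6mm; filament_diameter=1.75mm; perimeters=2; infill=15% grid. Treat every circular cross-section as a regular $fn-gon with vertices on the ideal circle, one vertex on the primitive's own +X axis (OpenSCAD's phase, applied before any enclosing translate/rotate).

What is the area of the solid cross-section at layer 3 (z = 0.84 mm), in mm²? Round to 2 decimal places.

159.10 mm²

At z = 0.84 mm: the r=7.5 cylinder contributes a regular 8-gon of circumradius 7.5 (area = (8/2)·7.500²·sin(360°/8) = 159.10 mm²). Overall, the cross-section is a single solid region. Net area = 159.10 mm².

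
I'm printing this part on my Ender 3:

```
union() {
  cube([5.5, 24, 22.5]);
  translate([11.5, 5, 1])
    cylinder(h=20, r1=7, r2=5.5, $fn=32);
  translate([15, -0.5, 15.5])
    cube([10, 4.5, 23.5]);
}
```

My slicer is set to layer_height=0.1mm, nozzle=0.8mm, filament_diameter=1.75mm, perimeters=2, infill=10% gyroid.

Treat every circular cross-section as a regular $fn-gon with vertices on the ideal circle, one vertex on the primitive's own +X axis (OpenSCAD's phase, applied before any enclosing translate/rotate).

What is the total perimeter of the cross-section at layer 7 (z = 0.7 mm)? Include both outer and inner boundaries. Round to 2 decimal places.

59.00 mm

At z = 0.7 mm: the cube (footprint 5.5×24) is included at this height (perimeter 59.00 mm); the cone at (11.5, 5) is not intersected at this z (z outside [1, 21]); the cube at (15, -0.5) does not reach this height (z outside [15.5, 39]); Merging all regions: only the 5.5×24 cube is present, so the union is just that shape — boundary = 59.00 mm. Overall, the cross-section is a single solid region. Total boundary length (outer) = 59.00 mm.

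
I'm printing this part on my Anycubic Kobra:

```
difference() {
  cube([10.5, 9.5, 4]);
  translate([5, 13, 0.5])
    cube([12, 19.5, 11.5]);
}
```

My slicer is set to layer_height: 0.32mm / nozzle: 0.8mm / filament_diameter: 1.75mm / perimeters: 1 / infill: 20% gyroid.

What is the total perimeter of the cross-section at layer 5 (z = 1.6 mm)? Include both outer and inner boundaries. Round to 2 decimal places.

At z = 1.6 mm: the 10.5×9.5 cube contributes its full rectangle (perimeter 40.00 mm); the 12×19.5 cube at (5, 13) contributes its full rectangle (perimeter 63.00 mm); Subtracting the remaining from the first: starting from the 10.5×9.5 cube, the 12×19.5 cube at (5, 13) misses the remaining region (no effect) — boundary = 40.00 mm. Overall, the cross-section is a single solid region. Total boundary length (outer) = 40.00 mm.

40.00 mm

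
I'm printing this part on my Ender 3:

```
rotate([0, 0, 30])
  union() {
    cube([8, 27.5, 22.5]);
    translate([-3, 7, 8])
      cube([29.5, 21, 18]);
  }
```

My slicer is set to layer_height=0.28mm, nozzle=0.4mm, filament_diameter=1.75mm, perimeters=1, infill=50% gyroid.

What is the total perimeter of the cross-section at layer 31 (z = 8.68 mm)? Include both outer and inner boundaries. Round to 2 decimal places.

115.00 mm

At z = 8.68 mm: the cube (footprint 8×27.5) is included at this height (perimeter 71.00 mm); the cube at (-3, 7) (footprint 29.5×21) is included at this height (perimeter 101.00 mm); Taking the union: the regions partially overlap (shared area 164.00 mm²), so the edge portions inside another operand are dropped and the merged outline is re-measured after clipping — boundary = 115.00 mm; (whole slice rotated 30° about Z — lengths, areas and connectivity unchanged). Overall, the cross-section is a single solid region. Total boundary length (outer) = 115.00 mm.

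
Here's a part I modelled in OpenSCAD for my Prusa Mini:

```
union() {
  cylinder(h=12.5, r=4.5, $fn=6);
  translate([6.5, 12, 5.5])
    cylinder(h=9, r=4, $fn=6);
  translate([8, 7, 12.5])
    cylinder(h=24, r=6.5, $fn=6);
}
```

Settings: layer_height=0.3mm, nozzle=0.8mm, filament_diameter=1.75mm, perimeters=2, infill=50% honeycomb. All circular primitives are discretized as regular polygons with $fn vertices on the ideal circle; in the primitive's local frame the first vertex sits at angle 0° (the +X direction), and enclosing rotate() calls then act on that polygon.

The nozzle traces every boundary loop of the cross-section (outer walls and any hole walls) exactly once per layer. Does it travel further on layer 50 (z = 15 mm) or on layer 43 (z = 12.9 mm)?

Layer 50 (z = 15): the cylinder does not reach this height (z outside [0, 12.5]); the cylinder at (6.5, 12) is not intersected at this z (z outside [5.5, 14.5]); the r=6.5 cylinder at (8, 7) contributes a regular 6-gon of circumradius 6.5 (perimeter = 2·6·6.500·sin(180°/6) = 39.00 mm); Combining (union): only the r=6.5 cylinder at (8, 7) is present, so the union is just that shape — boundary = 39.00 mm. So its perimeter = 39.00 mm. Layer 43 (z = 12.9): the cylinder is not intersected at this z (z outside [0, 12.5]); the cylinder at (6.5, 12): section is a regular 6-gon, circumradius r=4 (perimeter = 2·6·4.000·sin(180°/6) = 24.00 mm); the cylinder at (8, 7): section is a regular 6-gon, circumradius r=6.5 (perimeter = 2·6·6.500·sin(180°/6) = 39.00 mm); Combining (union): the regions partially overlap (shared area 22.86 mm²), so the edge portions inside another operand are dropped and the merged outline is re-measured after clipping — boundary = 44.16 mm. So its perimeter = 44.16 mm. Layer 43 is larger (44.16 vs 39.00 mm).

layer 43 (z = 12.9 mm)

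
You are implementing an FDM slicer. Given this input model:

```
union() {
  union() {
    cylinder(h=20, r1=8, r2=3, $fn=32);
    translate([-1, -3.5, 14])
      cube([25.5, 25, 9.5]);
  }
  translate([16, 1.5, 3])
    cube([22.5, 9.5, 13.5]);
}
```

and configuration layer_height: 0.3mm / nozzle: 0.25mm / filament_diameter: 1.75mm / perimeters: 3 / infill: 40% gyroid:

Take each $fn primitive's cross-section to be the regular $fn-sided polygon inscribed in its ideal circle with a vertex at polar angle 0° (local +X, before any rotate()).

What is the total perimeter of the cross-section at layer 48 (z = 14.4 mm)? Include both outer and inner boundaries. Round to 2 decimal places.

At z = 14.4 mm: the cone: at t=0.720 of its height the radius interpolates to r₁+(r₂−r₁)t = 4.400, giving a regular 32-gon of that circumradius (perimeter = 2·32·4.400·sin(180°/32) = 27.60 mm); the cube at (-1, -3.5) is present — its section is the full 25.5×25 rectangle (perimeter 101.00 mm); Combining (union): the regions partially overlap (shared area 36.47 mm²), so the edge portions inside another operand are dropped and the merged outline is re-measured after clipping — boundary = 105.22 mm; the cube at (16, 1.5) (footprint 22.5×9.5) is included at this height (perimeter 64.00 mm); Taking the union: the regions partially overlap (shared area 80.75 mm²), so the edge portions inside another operand are dropped and the merged outline is re-measured after clipping — boundary = 133.22 mm. Overall, the cross-section is a single solid region. Total boundary length (outer) = 133.22 mm.

133.22 mm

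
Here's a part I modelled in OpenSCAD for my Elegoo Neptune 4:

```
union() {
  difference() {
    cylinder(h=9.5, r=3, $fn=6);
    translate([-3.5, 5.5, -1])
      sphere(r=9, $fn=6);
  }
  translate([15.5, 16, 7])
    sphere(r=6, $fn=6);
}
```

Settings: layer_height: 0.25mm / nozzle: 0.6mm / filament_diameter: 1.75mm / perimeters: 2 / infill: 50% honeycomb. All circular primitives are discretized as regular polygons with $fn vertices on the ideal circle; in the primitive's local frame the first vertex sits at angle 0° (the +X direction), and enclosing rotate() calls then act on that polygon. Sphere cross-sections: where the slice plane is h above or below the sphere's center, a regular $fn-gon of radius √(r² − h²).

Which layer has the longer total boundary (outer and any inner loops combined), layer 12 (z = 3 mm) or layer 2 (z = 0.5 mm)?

layer 12 (z = 3 mm)

Layer 12 (z = 3): the r=3 cylinder gives a regular 6-gon of circumradius 3 (constant along its height) (perimeter = 2·6·3.000·sin(180°/6) = 18.00 mm); the r=9 sphere at (-3.5, 5.5) contributes a regular 6-gon of circumradius √(9²−4²) = 8.062 (perimeter = 2·6·8.062·sin(180°/6) = 48.37 mm); Taking the first minus the rest: starting from the r=3 cylinder, the r=9 sphere at (-3.5, 5.5) partially overlaps it — only the 15.80 mm² overlap (of its 168.87 mm²) is removed, clipping the outline — boundary = 14.90 mm; the r=6 sphere at (15.5, 16) contributes a regular 6-gon of circumradius √(6²−4²) = 4.472 (perimeter = 2·6·4.472·sin(180°/6) = 26.83 mm); Combining (union): the 2 present regions are separate (no shared area or edge), so areas and boundary lengths simply add and each stays a separate island — boundary = 41.73 mm. So its perimeter = 41.73 mm. Layer 2 (z = 0.5): the cylinder: section is a regular 6-gon, circumradius r=3 (perimeter = 2·6·3.000·sin(180°/6) = 18.00 mm); the r=9 sphere at (-3.5, 5.5) slices to a regular 6-gon of circumradius 8.874 (√(r²−h²) with h=1.5 from center) (perimeter = 2·6·8.874·sin(180°/6) = 53.24 mm); Subtracting the remaining from the first: starting from the r=3 cylinder, the r=9 sphere at (-3.5, 5.5) partially overlaps it — only the 20.02 mm² overlap (of its 204.60 mm²) is removed, clipping the outline — boundary = 13.28 mm; the sphere at (15.5, 16) is absent (|z−center|=6.500 > r=6); Combining (union): only the result so far is present, so the union is just that shape — boundary = 13.28 mm. So its perimeter = 13.28 mm. Layer 12 is larger (41.73 vs 13.28 mm).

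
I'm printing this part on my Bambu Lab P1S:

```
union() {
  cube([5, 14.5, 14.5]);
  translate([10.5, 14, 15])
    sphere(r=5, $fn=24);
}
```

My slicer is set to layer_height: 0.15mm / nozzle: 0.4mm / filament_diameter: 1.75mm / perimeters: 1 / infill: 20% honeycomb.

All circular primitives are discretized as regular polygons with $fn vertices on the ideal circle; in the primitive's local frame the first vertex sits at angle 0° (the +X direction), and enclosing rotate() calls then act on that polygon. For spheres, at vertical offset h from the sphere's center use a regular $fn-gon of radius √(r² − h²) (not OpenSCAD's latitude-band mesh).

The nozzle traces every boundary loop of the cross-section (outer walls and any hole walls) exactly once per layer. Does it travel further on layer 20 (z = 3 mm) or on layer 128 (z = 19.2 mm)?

Layer 20 (z = 3): the cube (footprint 5×14.5) is included at this height (perimeter 39.00 mm); the sphere at (10.5, 14) is not intersected at this z (|z−center|=12.000 > r=5); Combining (union): only the 5×14.5 cube is present, so the union is just that shape — boundary = 39.00 mm. So its perimeter = 39.00 mm. Layer 128 (z = 19.2): the cube is not intersected at this z (z outside [0, 14.5]); the r=5 sphere at (10.5, 14) slices to a regular 24-gon of circumradius 2.713 (√(r²−h²) with h=4.2 from center) (perimeter = 2·24·2.713·sin(180°/24) = 17.00 mm); Merging all regions: only the r=5 sphere at (10.5, 14) is present, so the union is just that shape — boundary = 17.00 mm. So its perimeter = 17.00 mm. Layer 20 is larger (39.00 vs 17.00 mm).

layer 20 (z = 3 mm)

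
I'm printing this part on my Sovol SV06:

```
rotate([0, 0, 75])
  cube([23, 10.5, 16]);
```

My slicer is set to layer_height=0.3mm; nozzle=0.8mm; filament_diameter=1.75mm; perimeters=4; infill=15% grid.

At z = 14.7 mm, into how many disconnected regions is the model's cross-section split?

At z = 14.7 mm: the cube (footprint 23×10.5) is included at this height; (rotated 75° about Z; rotation is an isometry so areas/perimeters/island counts are preserved). The result has 1 disconnected region.

1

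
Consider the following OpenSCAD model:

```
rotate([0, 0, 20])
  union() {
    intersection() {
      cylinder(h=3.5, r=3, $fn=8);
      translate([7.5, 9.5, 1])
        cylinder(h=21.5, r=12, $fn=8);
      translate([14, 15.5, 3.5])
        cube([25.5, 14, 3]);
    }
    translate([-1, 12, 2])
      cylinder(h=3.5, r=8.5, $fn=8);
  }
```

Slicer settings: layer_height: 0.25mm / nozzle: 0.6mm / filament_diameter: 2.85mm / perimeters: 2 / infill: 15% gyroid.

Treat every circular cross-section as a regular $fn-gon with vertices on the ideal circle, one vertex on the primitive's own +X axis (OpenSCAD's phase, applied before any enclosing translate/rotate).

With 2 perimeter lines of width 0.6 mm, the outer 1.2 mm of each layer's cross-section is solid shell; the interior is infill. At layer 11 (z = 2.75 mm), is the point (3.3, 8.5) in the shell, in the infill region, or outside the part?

At z = 2.75 mm: the r=3 cylinder gives a regular 8-gon of circumradius 3 (constant along its height); the r=12 cylinder at (7.5, 9.5) contributes a regular 8-gon of circumradius 12; the cube at (14, 15.5) is absent (z outside [3.5, 6.5]); Keeping only the common overlap: at least one operand is absent at this height, so nothing remains; the r=8.5 cylinder at (-1, 12) contributes a regular 8-gon of circumradius 8.5; Taking the union: only the r=8.5 cylinder at (-1, 12) is present, so the union is just that shape — 1 connected region; (rotated 20° about Z; rotation is an isometry so areas/perimeters/island counts are preserved). Overall, the cross-section is a single solid region. Undo the 20° rotation: the query point maps to (6.008, 6.859) in the un-rotated model frame. The nearest boundary edge runs (5.01, 5.99)→(7.50, 12.00); distance from the point to it = 0.59 mm. The point is not inside any of the regions above, so it lies outside the cross-section (0.59 mm from the nearest boundary).

outside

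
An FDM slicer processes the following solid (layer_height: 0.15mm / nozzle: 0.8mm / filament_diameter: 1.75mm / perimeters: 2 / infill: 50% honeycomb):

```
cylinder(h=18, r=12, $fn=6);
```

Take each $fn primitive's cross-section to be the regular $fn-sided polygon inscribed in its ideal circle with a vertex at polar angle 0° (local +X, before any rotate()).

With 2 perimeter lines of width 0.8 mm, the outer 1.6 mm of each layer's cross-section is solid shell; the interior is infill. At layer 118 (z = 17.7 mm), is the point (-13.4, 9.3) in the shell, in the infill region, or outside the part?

outside

At z = 17.7 mm: the r=12 cylinder gives a regular 6-gon of circumradius 12 (constant along its height). Overall, the cross-section is a single solid region. The nearest boundary edge runs (-6.00, 10.39)→(-12.00, 0.00); distance from the point to it = 5.86 mm. The point is not inside any of the regions above, so it lies outside the cross-section (5.86 mm from the nearest boundary).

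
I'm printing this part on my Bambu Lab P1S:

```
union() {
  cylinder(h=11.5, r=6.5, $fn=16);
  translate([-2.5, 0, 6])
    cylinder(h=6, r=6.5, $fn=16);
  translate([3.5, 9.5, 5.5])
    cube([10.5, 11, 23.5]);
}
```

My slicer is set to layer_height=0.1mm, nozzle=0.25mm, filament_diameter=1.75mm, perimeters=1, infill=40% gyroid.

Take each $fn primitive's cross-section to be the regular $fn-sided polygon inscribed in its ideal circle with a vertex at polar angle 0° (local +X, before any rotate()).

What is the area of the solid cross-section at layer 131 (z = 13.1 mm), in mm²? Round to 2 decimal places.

At z = 13.1 mm: the cylinder does not reach this height (z outside [0, 11.5]); the cylinder at (-2.5, 0) does not reach this height (z outside [6, 12]); the 10.5×11 cube at (3.5, 9.5) contributes its full rectangle (area 115.50 mm²); Taking the union: only the 10.5×11 cube at (3.5, 9.5) is present, so the union is just that shape — area = 115.50 mm². Overall, the cross-section is a single solid region. Net area = 115.50 mm².

115.50 mm²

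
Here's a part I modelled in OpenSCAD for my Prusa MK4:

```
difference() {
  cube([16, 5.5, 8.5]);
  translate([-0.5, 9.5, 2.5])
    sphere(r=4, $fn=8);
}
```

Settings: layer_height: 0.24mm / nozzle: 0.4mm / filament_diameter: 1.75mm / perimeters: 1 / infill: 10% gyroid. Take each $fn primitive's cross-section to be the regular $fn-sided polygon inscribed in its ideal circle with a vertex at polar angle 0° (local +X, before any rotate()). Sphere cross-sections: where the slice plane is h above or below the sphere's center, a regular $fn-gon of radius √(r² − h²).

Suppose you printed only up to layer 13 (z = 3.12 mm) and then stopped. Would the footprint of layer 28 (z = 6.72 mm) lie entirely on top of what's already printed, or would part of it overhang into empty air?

entirely on top

Compare the two slices. At z = 3.12: the 16×5.5 cube contributes its full rectangle (area 88.00 mm²); the sphere at (-0.5, 9.5): section is a regular 8-gon, circumradius = √(r²−h²) = √(4²−0.62²) = 3.952 (area = (8/2)·3.952²·sin(360°/8) = 44.17 mm²); Taking the first minus the rest: starting from the 16×5.5 cube (88.00 mm²), the r=4 sphere at (-0.5, 9.5) misses the remaining region (no effect) — area = 88.00 mm². At z = 6.72: the 16×5.5 cube contributes its full rectangle (area 88.00 mm²); the sphere at (-0.5, 9.5) is absent (|z−center|=4.220 > r=4); Subtracting the remaining from the first: none of the subtracted shapes is present at this height, so the 16×5.5 cube is unchanged — area = 88.00 mm². Checking containment: the cross-section at z = 6.72 is a subset of the cross-section at z = 3.12.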